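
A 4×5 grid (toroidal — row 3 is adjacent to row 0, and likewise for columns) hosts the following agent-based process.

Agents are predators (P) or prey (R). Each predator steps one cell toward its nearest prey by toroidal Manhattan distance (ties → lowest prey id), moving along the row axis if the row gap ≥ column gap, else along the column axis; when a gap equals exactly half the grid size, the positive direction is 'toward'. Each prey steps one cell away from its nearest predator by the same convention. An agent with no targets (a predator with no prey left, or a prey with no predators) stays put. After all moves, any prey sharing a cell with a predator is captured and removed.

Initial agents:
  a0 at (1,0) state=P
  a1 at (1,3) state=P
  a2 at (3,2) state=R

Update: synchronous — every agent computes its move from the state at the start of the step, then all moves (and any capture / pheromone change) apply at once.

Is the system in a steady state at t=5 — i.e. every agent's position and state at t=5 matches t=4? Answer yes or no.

t=1: a0@(2,0):P a1@(2,3):P a2@(2,2):R
t=2: a0@(2,1):P a1@(2,2):P
t=3: (unchanged — steady state)

yes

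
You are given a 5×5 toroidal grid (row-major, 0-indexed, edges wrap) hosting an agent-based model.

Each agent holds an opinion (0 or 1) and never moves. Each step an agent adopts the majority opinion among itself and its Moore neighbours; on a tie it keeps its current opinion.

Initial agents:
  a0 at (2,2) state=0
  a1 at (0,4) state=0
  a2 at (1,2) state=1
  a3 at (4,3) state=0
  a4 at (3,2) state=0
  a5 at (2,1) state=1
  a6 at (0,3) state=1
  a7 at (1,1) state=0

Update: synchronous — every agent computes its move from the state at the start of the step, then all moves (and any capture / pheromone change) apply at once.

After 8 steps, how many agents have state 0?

t=1: a0@(2,2):0 a1@(0,4):0 a2@(1,2):1 a3@(4,3):0 a4@(3,2):0 a5@(2,1):0 a6@(0,3):1 a7@(1,1):0
t=2: a0@(2,2):0 a1@(0,4):0 a2@(1,2):0 a3@(4,3):0 a4@(3,2):0 a5@(2,1):0 a6@(0,3):1 a7@(1,1):0
t=3: a0@(2,2):0 a1@(0,4):0 a2@(1,2):0 a3@(4,3):0 a4@(3,2):0 a5@(2,1):0 a6@(0,3):0 a7@(1,1):0
t=4: (unchanged — steady state)

8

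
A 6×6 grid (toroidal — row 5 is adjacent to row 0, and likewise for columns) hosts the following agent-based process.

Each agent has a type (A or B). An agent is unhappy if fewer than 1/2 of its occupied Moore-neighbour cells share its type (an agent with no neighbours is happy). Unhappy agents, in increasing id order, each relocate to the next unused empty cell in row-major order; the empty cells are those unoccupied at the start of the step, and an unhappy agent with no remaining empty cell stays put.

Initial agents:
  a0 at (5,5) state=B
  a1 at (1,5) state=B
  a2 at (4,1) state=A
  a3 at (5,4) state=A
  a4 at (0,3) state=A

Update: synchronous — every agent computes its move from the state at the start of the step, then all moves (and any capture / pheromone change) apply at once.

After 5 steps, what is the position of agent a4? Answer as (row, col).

(0, 3)

t=1: a0@(0,0):B a1@(1,5):B a2@(4,1):A a3@(5,4):A a4@(0,3):A
t=2: (unchanged — steady state)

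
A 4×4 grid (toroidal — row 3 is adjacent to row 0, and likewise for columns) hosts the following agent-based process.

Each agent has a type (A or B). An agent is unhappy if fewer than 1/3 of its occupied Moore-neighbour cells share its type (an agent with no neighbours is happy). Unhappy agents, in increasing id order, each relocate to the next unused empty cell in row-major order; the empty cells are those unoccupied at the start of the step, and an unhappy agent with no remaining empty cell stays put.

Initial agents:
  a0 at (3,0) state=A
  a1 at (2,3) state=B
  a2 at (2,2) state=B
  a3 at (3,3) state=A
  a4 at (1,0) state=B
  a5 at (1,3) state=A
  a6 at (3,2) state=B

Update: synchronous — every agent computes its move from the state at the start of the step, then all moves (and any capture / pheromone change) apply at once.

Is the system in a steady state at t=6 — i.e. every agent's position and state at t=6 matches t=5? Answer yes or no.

t=1: a0@(3,0):A a1@(2,3):B a2@(2,2):B a3@(0,0):A a4@(1,0):B a5@(0,1):A a6@(3,2):B
t=2: (unchanged — steady state)

yes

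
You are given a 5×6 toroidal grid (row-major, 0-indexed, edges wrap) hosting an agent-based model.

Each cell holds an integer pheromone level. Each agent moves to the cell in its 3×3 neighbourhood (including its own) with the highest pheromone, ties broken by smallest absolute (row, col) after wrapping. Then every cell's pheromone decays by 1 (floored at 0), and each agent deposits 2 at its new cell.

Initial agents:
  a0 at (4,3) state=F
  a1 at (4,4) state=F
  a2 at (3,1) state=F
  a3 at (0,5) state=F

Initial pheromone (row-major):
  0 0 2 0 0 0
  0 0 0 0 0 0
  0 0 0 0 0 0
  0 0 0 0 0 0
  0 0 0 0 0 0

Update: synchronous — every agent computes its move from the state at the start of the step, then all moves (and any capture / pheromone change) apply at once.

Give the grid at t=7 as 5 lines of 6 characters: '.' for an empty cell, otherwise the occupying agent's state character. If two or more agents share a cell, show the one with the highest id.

t=1: a0@(0,2) a1@(0,3) a2@(2,0) a3@(0,0) | pheromone: 2 0 3 2 0 0 / 0 0 0 0 0 0 / 2 0 0 0 0 0 / 0 0 0 0 0 0 / 0 0 0 0 0 0
t=2: a0@(0,2) a1@(0,2) a2@(2,0) a3@(0,0) | pheromone: 3 0 6 1 0 0 / 0 0 0 0 0 0 / 3 0 0 0 0 0 / 0 0 0 0 0 0 / 0 0 0 0 0 0
t=3: a0@(0,2) a1@(0,2) a2@(2,0) a3@(0,0) | pheromone: 4 0 9 0 0 0 / 0 0 0 0 0 0 / 4 0 0 0 0 0 / 0 0 0 0 0 0 / 0 0 0 0 0 0
t=4: a0@(0,2) a1@(0,2) a2@(2,0) a3@(0,0) | pheromone: 5 0 12 0 0 0 / 0 0 0 0 0 0 / 5 0 0 0 0 0 / 0 0 0 0 0 0 / 0 0 0 0 0 0
t=5: a0@(0,2) a1@(0,2) a2@(2,0) a3@(0,0) | pheromone: 6 0 15 0 0 0 / 0 0 0 0 0 0 / 6 0 0 0 0 0 / 0 0 0 0 0 0 / 0 0 0 0 0 0
t=6: a0@(0,2) a1@(0,2) a2@(2,0) a3@(0,0) | pheromone: 7 0 18 0 0 0 / 0 0 0 0 0 0 / 7 0 0 0 0 0 / 0 0 0 0 0 0 / 0 0 0 0 0 0
t=7: a0@(0,2) a1@(0,2) a2@(2,0) a3@(0,0) | pheromone: 8 0 21 0 0 0 / 0 0 0 0 0 0 / 8 0 0 0 0 0 / 0 0 0 0 0 0 / 0 0 0 0 0 0

F.F...
......
F.....
......
......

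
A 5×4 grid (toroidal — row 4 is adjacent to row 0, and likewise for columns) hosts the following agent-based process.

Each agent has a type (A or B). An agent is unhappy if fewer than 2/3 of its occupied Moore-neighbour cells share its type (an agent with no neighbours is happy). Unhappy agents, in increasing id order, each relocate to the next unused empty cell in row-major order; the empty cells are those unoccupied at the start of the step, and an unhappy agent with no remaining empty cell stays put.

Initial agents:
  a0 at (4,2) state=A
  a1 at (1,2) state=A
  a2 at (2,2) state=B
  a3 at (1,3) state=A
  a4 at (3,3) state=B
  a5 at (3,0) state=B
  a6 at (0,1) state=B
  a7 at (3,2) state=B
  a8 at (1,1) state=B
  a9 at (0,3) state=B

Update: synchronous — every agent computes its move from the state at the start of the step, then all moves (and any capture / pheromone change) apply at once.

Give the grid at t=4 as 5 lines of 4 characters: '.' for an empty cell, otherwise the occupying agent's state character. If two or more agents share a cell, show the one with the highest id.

t=1: a0@(0,0):A a1@(0,2):A a2@(1,0):B a3@(2,0):A a4@(3,3):B a5@(3,0):B a6@(2,1):B a7@(3,2):B a8@(1,1):B a9@(2,3):B
t=2: a0@(0,1):A a1@(0,3):A a2@(1,2):B a3@(1,3):A a4@(3,3):B a5@(3,0):B a6@(2,1):B a7@(3,2):B a8@(2,2):B a9@(2,3):B
t=3: a0@(0,0):A a1@(0,2):A a2@(1,0):B a3@(1,1):A a4@(3,3):B a5@(3,0):B a6@(2,1):B a7@(3,2):B a8@(2,2):B a9@(2,3):B
t=4: a0@(0,1):A a1@(0,2):A a2@(0,3):B a3@(1,2):A a4@(3,3):B a5@(3,0):B a6@(2,1):B a7@(3,2):B a8@(2,2):B a9@(2,3):B

.AAB
..A.
.BBB
B.BB
....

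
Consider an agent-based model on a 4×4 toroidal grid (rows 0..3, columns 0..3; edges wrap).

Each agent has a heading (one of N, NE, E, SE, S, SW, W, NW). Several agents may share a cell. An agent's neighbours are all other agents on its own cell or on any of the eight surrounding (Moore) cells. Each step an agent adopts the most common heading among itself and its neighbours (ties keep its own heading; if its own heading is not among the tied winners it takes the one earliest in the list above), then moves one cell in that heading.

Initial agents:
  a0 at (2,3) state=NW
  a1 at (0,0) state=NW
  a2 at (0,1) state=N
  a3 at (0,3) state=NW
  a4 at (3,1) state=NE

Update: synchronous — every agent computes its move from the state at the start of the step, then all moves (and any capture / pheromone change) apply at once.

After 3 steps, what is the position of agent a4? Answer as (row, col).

(0, 0)

t=1: a0@(1,2):NW a1@(3,3):NW a2@(3,1):N a3@(3,2):NW a4@(2,2):NE
t=2: a0@(0,1):NW a1@(2,2):NW a2@(2,1):N a3@(2,1):NW a4@(1,1):NW
t=3: a0@(3,0):NW a1@(1,1):NW a2@(1,0):NW a3@(1,0):NW a4@(0,0):NW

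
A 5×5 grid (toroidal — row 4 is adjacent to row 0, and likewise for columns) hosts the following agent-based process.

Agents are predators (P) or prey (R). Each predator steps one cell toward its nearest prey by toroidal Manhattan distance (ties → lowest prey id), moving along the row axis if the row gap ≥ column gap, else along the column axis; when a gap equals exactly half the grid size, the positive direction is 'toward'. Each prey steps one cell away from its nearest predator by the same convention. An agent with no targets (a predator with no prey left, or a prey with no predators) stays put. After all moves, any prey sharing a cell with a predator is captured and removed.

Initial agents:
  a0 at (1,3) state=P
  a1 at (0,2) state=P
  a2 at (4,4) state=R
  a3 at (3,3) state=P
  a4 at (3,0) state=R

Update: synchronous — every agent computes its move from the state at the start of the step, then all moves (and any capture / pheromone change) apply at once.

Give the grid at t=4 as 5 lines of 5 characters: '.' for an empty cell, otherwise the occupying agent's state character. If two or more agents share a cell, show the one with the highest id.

PPR..
.....
.....
R....
.....

t=1: a0@(0,3):P a1@(0,3):P a2@(0,4):R a3@(4,3):P a4@(3,1):R
t=2: a0@(0,4):P a1@(0,4):P a2@(0,0):R a3@(0,3):P a4@(3,0):R
t=3: a0@(0,0):P a1@(0,0):P a2@(0,1):R a3@(0,4):P a4@(2,0):R
t=4: a0@(0,1):P a1@(0,1):P a2@(0,2):R a3@(0,0):P a4@(3,0):R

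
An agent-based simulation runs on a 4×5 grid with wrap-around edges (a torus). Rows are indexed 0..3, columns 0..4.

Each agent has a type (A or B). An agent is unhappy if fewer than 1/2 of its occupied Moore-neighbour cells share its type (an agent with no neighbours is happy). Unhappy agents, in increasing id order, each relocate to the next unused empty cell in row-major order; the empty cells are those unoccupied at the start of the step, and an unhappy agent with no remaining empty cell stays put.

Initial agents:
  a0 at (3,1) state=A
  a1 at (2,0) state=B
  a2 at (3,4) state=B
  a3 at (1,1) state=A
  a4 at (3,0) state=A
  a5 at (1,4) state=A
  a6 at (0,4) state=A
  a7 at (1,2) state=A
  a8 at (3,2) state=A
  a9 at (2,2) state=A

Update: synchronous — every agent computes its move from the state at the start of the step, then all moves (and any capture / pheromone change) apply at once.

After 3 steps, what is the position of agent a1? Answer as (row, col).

t=1: a0@(3,1):A a1@(0,0):B a2@(0,1):B a3@(1,1):A a4@(3,0):A a5@(1,4):A a6@(0,4):A a7@(1,2):A a8@(3,2):A a9@(2,2):A
t=2: a0@(3,1):A a1@(0,2):B a2@(0,3):B a3@(1,1):A a4@(3,0):A a5@(1,4):A a6@(0,4):A a7@(1,2):A a8@(3,2):A a9@(2,2):A
t=3: a0@(3,1):A a1@(0,0):B a2@(0,1):B a3@(1,1):A a4@(3,0):A a5@(1,4):A a6@(0,4):A a7@(1,2):A a8@(3,2):A a9@(2,2):A

(0, 0)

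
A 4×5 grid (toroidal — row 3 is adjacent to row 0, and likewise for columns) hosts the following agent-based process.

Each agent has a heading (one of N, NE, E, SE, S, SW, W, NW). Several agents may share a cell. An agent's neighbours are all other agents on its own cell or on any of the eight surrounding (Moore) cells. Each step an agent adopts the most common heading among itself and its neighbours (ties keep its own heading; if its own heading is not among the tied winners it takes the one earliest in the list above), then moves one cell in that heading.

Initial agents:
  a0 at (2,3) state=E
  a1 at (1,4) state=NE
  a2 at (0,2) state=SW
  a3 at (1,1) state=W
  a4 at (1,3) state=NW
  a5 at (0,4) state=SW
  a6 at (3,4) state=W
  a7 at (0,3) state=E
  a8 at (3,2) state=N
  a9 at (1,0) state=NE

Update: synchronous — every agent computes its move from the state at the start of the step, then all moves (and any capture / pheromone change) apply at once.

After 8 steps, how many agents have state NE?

t=1: a0@(2,4):E a1@(0,0):NE a2@(1,1):SW a3@(1,0):W a4@(1,4):E a5@(3,0):NE a6@(3,0):E a7@(1,2):SW a8@(3,3):E a9@(0,1):NE
t=2: a0@(2,0):E a1@(3,1):NE a2@(2,0):SW a3@(0,1):NE a4@(1,0):E a5@(2,1):NE a6@(2,1):NE a7@(2,1):SW a8@(3,4):E a9@(3,2):NE
t=3: a0@(2,1):E a1@(2,2):NE a2@(1,1):NE a3@(3,2):NE a4@(0,1):NE a5@(1,2):NE a6@(1,2):NE a7@(1,2):NE a8@(3,0):E a9@(2,3):NE
t=4: a0@(1,2):NE a1@(1,3):NE a2@(0,2):NE a3@(2,3):NE a4@(3,2):NE a5@(0,3):NE a6@(0,3):NE a7@(0,3):NE a8@(3,1):E a9@(1,4):NE
t=5: a0@(0,3):NE a1@(0,4):NE a2@(3,3):NE a3@(1,4):NE a4@(2,3):NE a5@(3,4):NE a6@(3,4):NE a7@(3,4):NE a8@(2,2):NE a9@(0,0):NE
t=6: a0@(3,4):NE a1@(3,0):NE a2@(2,4):NE a3@(0,0):NE a4@(1,4):NE a5@(2,0):NE a6@(2,0):NE a7@(2,0):NE a8@(1,3):NE a9@(3,1):NE
t=7: a0@(2,0):NE a1@(2,1):NE a2@(1,0):NE a3@(3,1):NE a4@(0,0):NE a5@(1,1):NE a6@(1,1):NE a7@(1,1):NE a8@(0,4):NE a9@(2,2):NE
t=8: a0@(1,1):NE a1@(1,2):NE a2@(0,1):NE a3@(2,2):NE a4@(3,1):NE a5@(0,2):NE a6@(0,2):NE a7@(0,2):NE a8@(3,0):NE a9@(1,3):NE

10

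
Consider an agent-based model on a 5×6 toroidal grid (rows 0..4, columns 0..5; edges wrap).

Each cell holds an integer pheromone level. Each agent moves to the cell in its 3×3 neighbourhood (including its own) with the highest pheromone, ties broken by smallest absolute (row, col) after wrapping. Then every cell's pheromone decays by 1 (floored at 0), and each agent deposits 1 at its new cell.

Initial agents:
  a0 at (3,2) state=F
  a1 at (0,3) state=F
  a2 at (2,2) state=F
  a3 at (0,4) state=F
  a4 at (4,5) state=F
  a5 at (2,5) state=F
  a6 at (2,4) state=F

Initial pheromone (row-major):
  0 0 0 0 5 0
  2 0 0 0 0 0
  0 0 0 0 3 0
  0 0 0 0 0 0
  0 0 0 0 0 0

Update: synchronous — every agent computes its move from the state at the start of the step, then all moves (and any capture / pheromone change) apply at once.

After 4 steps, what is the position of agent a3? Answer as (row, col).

(0, 4)

t=1: a0@(2,1) a1@(0,4) a2@(1,1) a3@(0,4) a4@(0,4) a5@(2,4) a6@(2,4) | pheromone: 0 0 0 0 7 0 / 1 1 0 0 0 0 / 0 1 0 0 4 0 / 0 0 0 0 0 0 / 0 0 0 0 0 0
t=2: a0@(1,0) a1@(0,4) a2@(1,0) a3@(0,4) a4@(0,4) a5@(2,4) a6@(2,4) | pheromone: 0 0 0 0 9 0 / 2 0 0 0 0 0 / 0 0 0 0 5 0 / 0 0 0 0 0 0 / 0 0 0 0 0 0
t=3: a0@(1,0) a1@(0,4) a2@(1,0) a3@(0,4) a4@(0,4) a5@(2,4) a6@(2,4) | pheromone: 0 0 0 0 11 0 / 3 0 0 0 0 0 / 0 0 0 0 6 0 / 0 0 0 0 0 0 / 0 0 0 0 0 0
t=4: a0@(1,0) a1@(0,4) a2@(1,0) a3@(0,4) a4@(0,4) a5@(2,4) a6@(2,4) | pheromone: 0 0 0 0 13 0 / 4 0 0 0 0 0 / 0 0 0 0 7 0 / 0 0 0 0 0 0 / 0 0 0 0 0 0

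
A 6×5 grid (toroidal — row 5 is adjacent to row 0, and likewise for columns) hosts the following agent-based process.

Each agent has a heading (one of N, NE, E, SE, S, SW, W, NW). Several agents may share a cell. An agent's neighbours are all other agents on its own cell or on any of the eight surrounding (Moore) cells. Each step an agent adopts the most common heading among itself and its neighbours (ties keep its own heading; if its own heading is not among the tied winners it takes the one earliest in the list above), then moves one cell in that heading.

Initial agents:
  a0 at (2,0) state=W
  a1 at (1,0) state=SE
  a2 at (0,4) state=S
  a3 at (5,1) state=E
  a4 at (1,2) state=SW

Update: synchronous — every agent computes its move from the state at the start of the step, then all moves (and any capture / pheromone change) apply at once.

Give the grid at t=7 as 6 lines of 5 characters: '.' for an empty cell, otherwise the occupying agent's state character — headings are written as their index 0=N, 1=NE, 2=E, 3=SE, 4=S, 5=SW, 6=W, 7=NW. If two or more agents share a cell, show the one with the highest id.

.....
....4
5.36.
.....
.....
...2.

t=1: a0@(2,4):W a1@(2,1):SE a2@(1,4):S a3@(5,2):E a4@(2,1):SW
t=2: a0@(2,3):W a1@(3,2):SE a2@(2,4):S a3@(5,3):E a4@(3,0):SW
t=3: a0@(2,2):W a1@(4,3):SE a2@(3,4):S a3@(5,4):E a4@(4,4):SW
t=4: a0@(2,1):W a1@(5,4):SE a2@(4,4):S a3@(5,0):E a4@(5,3):SW
t=5: a0@(2,0):W a1@(0,0):SE a2@(5,4):S a3@(5,1):E a4@(0,2):SW
t=6: a0@(2,4):W a1@(1,1):SE a2@(0,4):S a3@(5,2):E a4@(1,1):SW
t=7: a0@(2,3):W a1@(2,2):SE a2@(1,4):S a3@(5,3):E a4@(2,0):SW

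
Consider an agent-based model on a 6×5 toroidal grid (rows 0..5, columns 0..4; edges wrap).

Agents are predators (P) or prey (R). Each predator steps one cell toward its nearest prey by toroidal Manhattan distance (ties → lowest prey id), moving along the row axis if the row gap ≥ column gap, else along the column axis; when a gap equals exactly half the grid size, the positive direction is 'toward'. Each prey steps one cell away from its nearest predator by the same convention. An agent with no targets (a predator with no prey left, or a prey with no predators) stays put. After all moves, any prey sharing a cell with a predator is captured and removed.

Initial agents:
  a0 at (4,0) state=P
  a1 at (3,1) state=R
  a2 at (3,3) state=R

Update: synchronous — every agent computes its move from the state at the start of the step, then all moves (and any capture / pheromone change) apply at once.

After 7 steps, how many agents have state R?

2

t=1: a0@(3,0):P a1@(2,1):R a2@(3,2):R
t=2: a0@(2,0):P a1@(1,1):R a2@(3,3):R
t=3: a0@(1,0):P a1@(0,1):R a2@(3,2):R
t=4: a0@(0,0):P a1@(5,1):R a2@(4,2):R
t=5: a0@(5,0):P a1@(4,1):R a2@(3,2):R
t=6: a0@(4,0):P a1@(3,1):R a2@(2,2):R
t=7: a0@(3,0):P a1@(2,1):R a2@(1,2):R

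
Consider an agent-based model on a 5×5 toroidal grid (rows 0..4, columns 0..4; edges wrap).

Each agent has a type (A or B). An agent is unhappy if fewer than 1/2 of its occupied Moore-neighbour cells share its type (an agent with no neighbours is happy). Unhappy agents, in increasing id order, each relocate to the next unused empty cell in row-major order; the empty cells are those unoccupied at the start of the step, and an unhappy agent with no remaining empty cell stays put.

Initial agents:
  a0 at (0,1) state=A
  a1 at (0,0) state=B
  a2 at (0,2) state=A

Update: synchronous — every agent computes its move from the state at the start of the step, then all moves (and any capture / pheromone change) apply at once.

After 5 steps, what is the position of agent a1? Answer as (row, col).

t=1: a0@(0,1):A a1@(0,3):B a2@(0,2):A
t=2: a0@(0,1):A a1@(0,0):B a2@(0,2):A
t=3: a0@(0,1):A a1@(0,3):B a2@(0,2):A
t=4: a0@(0,1):A a1@(0,0):B a2@(0,2):A
t=5: a0@(0,1):A a1@(0,3):B a2@(0,2):A

(0, 3)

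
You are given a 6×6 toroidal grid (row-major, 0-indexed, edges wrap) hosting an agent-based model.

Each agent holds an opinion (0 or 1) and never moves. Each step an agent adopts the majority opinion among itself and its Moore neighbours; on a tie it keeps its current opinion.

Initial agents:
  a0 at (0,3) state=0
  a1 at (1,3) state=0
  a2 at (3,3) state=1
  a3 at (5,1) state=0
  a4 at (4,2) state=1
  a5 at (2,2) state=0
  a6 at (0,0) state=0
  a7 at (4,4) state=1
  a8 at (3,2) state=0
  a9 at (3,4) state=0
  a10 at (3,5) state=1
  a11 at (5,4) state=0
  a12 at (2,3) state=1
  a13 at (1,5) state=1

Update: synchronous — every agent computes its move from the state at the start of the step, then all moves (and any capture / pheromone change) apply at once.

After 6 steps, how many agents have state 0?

t=1: a0@(0,3):0 a1@(1,3):0 a2@(3,3):1 a3@(5,1):0 a4@(4,2):1 a5@(2,2):0 a6@(0,0):0 a7@(4,4):1 a8@(3,2):1 a9@(3,4):1 a10@(3,5):1 a11@(5,4):0 a12@(2,3):0 a13@(1,5):1
t=2: (unchanged — steady state)

7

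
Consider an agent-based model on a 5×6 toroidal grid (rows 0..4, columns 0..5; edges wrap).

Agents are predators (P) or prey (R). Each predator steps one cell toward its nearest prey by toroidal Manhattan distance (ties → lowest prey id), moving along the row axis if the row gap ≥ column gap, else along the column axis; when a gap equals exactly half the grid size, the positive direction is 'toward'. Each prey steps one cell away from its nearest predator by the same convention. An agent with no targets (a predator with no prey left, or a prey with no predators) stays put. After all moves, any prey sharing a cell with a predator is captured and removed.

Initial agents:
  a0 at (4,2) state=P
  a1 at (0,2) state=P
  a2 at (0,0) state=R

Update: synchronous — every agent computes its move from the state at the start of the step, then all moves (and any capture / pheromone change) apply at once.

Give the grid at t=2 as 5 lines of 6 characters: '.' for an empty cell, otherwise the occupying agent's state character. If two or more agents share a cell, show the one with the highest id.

P...R.
......
......
......
P.....

t=1: a0@(4,1):P a1@(0,1):P a2@(0,5):R
t=2: a0@(4,0):P a1@(0,0):P a2@(0,4):R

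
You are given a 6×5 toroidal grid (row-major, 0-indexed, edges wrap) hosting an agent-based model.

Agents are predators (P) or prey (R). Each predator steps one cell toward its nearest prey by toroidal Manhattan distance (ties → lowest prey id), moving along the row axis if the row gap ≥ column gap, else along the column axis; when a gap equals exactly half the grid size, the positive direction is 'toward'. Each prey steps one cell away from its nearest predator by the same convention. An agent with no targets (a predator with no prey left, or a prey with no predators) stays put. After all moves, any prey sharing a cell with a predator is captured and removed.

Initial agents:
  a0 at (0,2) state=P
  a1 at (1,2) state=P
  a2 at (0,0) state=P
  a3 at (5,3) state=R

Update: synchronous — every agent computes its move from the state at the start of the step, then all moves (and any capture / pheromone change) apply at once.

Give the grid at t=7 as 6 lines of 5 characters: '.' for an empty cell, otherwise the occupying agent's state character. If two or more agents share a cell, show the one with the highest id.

..P.P
.....
.....
.....
...R.
..P..

t=1: a0@(5,2):P a1@(0,2):P a2@(0,4):P a3@(4,3):R
t=2: a0@(4,2):P a1@(5,2):P a2@(5,4):P a3@(3,3):R
t=3: a0@(3,2):P a1@(4,2):P a2@(4,4):P a3@(2,3):R
t=4: a0@(2,2):P a1@(3,2):P a2@(3,4):P a3@(1,3):R
t=5: a0@(1,2):P a1@(2,2):P a2@(2,4):P a3@(0,3):R
t=6: a0@(0,2):P a1@(1,2):P a2@(1,4):P a3@(5,3):R
t=7: a0@(5,2):P a1@(0,2):P a2@(0,4):P a3@(4,3):R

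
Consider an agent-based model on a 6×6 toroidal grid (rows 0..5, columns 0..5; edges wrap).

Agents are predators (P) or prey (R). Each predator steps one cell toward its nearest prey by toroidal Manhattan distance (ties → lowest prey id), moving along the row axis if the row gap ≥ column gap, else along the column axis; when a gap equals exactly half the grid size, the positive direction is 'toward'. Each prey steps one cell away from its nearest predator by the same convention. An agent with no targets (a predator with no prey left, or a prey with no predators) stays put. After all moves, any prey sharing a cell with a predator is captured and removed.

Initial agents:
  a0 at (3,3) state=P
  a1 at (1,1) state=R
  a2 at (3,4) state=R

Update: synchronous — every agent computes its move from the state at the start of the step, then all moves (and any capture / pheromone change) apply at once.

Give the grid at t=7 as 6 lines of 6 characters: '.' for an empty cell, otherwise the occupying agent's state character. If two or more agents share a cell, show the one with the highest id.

t=1: a0@(3,4):P a1@(0,1):R a2@(3,5):R
t=2: a0@(3,5):P a1@(5,1):R a2@(3,0):R
t=3: a0@(3,0):P a1@(0,1):R a2@(3,1):R
t=4: a0@(3,1):P a1@(5,1):R a2@(3,2):R
t=5: a0@(3,2):P a1@(0,1):R a2@(3,3):R
t=6: a0@(3,3):P a1@(5,1):R a2@(3,4):R
t=7: a0@(3,4):P a1@(0,1):R a2@(3,5):R

.R....
......
......
....PR
......
......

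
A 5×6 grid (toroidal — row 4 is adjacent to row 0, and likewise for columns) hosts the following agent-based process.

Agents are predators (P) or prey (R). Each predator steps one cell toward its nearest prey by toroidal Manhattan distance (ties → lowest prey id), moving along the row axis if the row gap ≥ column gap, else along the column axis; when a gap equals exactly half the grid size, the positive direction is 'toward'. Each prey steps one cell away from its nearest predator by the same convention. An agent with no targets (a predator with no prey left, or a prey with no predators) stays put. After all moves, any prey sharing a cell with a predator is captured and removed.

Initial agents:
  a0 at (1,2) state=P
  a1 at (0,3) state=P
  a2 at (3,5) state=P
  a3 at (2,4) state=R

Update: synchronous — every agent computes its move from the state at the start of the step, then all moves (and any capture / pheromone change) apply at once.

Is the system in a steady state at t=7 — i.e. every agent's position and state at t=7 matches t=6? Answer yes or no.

t=1: a0@(1,3):P a1@(1,3):P a2@(2,5):P a3@(1,4):R
t=2: a0@(1,4):P a1@(1,4):P a2@(1,5):P
t=3: (unchanged — steady state)

yes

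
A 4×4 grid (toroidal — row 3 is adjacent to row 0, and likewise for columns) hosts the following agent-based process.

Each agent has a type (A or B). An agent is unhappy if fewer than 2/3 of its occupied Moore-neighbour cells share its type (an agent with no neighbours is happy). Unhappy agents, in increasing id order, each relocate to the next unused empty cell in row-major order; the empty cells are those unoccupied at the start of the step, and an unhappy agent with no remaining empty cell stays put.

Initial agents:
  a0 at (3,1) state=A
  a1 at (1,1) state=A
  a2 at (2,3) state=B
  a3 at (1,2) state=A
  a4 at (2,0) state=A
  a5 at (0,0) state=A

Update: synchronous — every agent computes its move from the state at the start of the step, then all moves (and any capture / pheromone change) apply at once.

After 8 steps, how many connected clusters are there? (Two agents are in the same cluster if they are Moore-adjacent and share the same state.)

t=1: a0@(3,1):A a1@(1,1):A a2@(0,1):B a3@(0,2):A a4@(2,0):A a5@(0,0):A
t=2: a0@(3,1):A a1@(1,1):A a2@(0,3):B a3@(0,2):A a4@(2,0):A a5@(0,0):A
t=3: a0@(3,1):A a1@(1,1):A a2@(0,1):B a3@(0,2):A a4@(2,0):A a5@(0,0):A
t=4: a0@(3,1):A a1@(1,1):A a2@(0,3):B a3@(0,2):A a4@(2,0):A a5@(0,0):A
t=5: a0@(3,1):A a1@(1,1):A a2@(0,1):B a3@(0,2):A a4@(2,0):A a5@(0,0):A
t=6: a0@(3,1):A a1@(1,1):A a2@(0,3):B a3@(0,2):A a4@(2,0):A a5@(0,0):A
t=7: a0@(3,1):A a1@(1,1):A a2@(0,1):B a3@(0,2):A a4@(2,0):A a5@(0,0):A
t=8: a0@(3,1):A a1@(1,1):A a2@(0,3):B a3@(0,2):A a4@(2,0):A a5@(0,0):A

2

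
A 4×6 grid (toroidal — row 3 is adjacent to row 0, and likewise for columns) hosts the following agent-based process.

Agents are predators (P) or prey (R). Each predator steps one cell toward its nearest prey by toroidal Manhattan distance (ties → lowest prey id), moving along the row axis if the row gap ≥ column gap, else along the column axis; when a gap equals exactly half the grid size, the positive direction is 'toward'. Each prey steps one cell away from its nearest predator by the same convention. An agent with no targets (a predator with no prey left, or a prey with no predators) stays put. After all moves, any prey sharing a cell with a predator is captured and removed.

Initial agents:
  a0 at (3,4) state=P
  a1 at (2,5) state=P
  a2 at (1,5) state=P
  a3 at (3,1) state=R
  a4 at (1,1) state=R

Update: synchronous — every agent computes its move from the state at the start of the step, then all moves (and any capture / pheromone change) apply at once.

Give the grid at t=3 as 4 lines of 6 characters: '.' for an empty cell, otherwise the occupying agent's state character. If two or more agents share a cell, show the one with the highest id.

......
..R...
......
PPR...

t=1: a0@(3,5):P a1@(2,0):P a2@(1,0):P a3@(3,0):R a4@(1,2):R
t=2: a0@(3,0):P a1@(3,0):P a2@(2,0):P a3@(3,1):R a4@(1,3):R
t=3: a0@(3,1):P a1@(3,1):P a2@(3,0):P a3@(3,2):R a4@(1,2):R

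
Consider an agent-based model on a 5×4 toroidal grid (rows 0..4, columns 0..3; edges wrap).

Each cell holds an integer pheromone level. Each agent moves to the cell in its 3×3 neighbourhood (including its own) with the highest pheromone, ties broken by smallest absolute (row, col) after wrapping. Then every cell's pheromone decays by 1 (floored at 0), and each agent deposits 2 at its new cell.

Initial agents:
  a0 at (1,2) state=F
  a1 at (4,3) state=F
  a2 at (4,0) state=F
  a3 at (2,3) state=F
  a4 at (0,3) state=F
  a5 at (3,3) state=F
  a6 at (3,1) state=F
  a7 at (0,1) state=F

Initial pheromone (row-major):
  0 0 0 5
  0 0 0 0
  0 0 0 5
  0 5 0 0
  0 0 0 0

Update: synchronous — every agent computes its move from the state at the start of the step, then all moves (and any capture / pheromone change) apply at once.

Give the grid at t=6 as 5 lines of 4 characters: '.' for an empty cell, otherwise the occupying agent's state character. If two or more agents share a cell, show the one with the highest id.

...F
....
...F
.F..
....

t=1: a0@(0,3) a1@(0,3) a2@(0,3) a3@(2,3) a4@(0,3) a5@(2,3) a6@(3,1) a7@(0,0) | pheromone: 2 0 0 12 / 0 0 0 0 / 0 0 0 8 / 0 6 0 0 / 0 0 0 0
t=2: a0@(0,3) a1@(0,3) a2@(0,3) a3@(2,3) a4@(0,3) a5@(2,3) a6@(3,1) a7@(0,3) | pheromone: 1 0 0 21 / 0 0 0 0 / 0 0 0 11 / 0 7 0 0 / 0 0 0 0
t=3: a0@(0,3) a1@(0,3) a2@(0,3) a3@(2,3) a4@(0,3) a5@(2,3) a6@(3,1) a7@(0,3) | pheromone: 0 0 0 30 / 0 0 0 0 / 0 0 0 14 / 0 8 0 0 / 0 0 0 0
t=4: a0@(0,3) a1@(0,3) a2@(0,3) a3@(2,3) a4@(0,3) a5@(2,3) a6@(3,1) a7@(0,3) | pheromone: 0 0 0 39 / 0 0 0 0 / 0 0 0 17 / 0 9 0 0 / 0 0 0 0
t=5: a0@(0,3) a1@(0,3) a2@(0,3) a3@(2,3) a4@(0,3) a5@(2,3) a6@(3,1) a7@(0,3) | pheromone: 0 0 0 48 / 0 0 0 0 / 0 0 0 20 / 0 10 0 0 / 0 0 0 0
t=6: a0@(0,3) a1@(0,3) a2@(0,3) a3@(2,3) a4@(0,3) a5@(2,3) a6@(3,1) a7@(0,3) | pheromone: 0 0 0 57 / 0 0 0 0 / 0 0 0 23 / 0 11 0 0 / 0 0 0 0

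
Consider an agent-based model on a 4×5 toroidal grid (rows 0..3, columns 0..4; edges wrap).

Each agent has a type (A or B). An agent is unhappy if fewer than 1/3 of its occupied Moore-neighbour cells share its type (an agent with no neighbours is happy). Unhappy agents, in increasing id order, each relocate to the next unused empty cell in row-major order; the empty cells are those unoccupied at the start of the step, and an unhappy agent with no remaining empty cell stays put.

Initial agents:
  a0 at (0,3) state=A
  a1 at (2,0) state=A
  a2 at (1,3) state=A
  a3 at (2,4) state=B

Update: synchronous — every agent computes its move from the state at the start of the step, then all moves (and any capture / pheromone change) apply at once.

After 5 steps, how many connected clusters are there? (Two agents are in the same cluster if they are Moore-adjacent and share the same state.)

t=1: a0@(0,3):A a1@(0,0):A a2@(1,3):A a3@(0,1):B
t=2: a0@(0,3):A a1@(0,2):A a2@(1,3):A a3@(0,4):B
t=3: a0@(0,3):A a1@(0,2):A a2@(1,3):A a3@(0,0):B
t=4: (unchanged — steady state)

2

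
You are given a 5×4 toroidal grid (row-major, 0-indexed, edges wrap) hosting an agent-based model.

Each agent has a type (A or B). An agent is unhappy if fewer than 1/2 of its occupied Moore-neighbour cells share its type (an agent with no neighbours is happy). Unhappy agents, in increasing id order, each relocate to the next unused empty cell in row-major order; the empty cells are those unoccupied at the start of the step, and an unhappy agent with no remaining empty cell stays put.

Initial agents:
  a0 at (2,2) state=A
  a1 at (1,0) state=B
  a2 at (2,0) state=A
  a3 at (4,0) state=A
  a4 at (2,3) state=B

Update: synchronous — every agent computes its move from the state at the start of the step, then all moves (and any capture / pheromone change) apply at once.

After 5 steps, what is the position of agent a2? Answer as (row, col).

(0, 1)

t=1: a0@(0,0):A a1@(1,0):B a2@(0,1):A a3@(4,0):A a4@(0,2):B
t=2: a0@(0,0):A a1@(0,3):B a2@(0,1):A a3@(4,0):A a4@(1,1):B
t=3: a0@(0,0):A a1@(0,2):B a2@(0,1):A a3@(4,0):A a4@(1,0):B
t=4: a0@(0,0):A a1@(0,3):B a2@(0,1):A a3@(4,0):A a4@(1,1):B
t=5: a0@(0,0):A a1@(0,2):B a2@(0,1):A a3@(4,0):A a4@(1,0):B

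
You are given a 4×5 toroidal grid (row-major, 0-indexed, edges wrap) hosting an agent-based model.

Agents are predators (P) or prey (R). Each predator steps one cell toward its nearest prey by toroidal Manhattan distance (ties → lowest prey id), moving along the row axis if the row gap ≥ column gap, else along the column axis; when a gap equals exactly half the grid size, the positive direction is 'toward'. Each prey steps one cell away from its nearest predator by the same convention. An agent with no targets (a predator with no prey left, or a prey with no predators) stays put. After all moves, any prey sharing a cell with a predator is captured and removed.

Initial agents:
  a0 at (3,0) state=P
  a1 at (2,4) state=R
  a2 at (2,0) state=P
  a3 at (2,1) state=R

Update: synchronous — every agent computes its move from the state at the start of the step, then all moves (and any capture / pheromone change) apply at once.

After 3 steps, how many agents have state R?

t=1: a0@(2,0):P a1@(2,3):R a2@(2,4):P a3@(2,2):R
t=2: a0@(2,4):P a1@(2,2):R a2@(2,3):P
t=3: a0@(2,3):P a1@(2,1):R a2@(2,2):P

1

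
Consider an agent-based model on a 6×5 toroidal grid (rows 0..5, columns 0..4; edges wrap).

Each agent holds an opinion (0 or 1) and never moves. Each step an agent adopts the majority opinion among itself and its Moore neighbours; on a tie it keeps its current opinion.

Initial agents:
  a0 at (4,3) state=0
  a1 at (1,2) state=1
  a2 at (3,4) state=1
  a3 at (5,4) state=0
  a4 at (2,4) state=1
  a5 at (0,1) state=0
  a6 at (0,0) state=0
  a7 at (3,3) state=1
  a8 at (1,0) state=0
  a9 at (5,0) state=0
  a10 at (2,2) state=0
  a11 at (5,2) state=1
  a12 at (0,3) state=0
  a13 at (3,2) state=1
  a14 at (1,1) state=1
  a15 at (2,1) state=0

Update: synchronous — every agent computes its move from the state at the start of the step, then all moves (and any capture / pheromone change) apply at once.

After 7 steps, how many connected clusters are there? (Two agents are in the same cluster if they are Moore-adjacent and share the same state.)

t=1: a0@(4,3):1 a1@(1,2):0 a2@(3,4):1 a3@(5,4):0 a4@(2,4):1 a5@(0,1):0 a6@(0,0):0 a7@(3,3):1 a8@(1,0):0 a9@(5,0):0 a10@(2,2):1 a11@(5,2):0 a12@(0,3):0 a13@(3,2):0 a14@(1,1):0 a15@(2,1):0
t=2: a0@(4,3):1 a1@(1,2):0 a2@(3,4):1 a3@(5,4):0 a4@(2,4):1 a5@(0,1):0 a6@(0,0):0 a7@(3,3):1 a8@(1,0):0 a9@(5,0):0 a10@(2,2):0 a11@(5,2):0 a12@(0,3):0 a13@(3,2):1 a14@(1,1):0 a15@(2,1):0
t=3: (unchanged — steady state)

2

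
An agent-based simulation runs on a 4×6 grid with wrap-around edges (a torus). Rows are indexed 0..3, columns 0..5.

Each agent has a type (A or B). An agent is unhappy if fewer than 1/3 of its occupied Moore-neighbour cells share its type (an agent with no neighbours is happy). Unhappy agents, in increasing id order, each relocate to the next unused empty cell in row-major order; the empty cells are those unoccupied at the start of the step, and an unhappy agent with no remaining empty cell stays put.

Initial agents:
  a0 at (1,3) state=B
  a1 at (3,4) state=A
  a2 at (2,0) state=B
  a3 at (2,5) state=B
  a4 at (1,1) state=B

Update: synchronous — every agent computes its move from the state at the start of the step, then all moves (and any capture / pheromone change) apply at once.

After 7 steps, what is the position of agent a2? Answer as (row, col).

t=1: a0@(1,3):B a1@(0,0):A a2@(2,0):B a3@(2,5):B a4@(1,1):B
t=2: a0@(1,3):B a1@(0,1):A a2@(2,0):B a3@(2,5):B a4@(1,1):B
t=3: a0@(1,3):B a1@(0,0):A a2@(2,0):B a3@(2,5):B a4@(1,1):B
t=4: a0@(1,3):B a1@(0,1):A a2@(2,0):B a3@(2,5):B a4@(1,1):B
t=5: a0@(1,3):B a1@(0,0):A a2@(2,0):B a3@(2,5):B a4@(1,1):B
t=6: a0@(1,3):B a1@(0,1):A a2@(2,0):B a3@(2,5):B a4@(1,1):B
t=7: a0@(1,3):B a1@(0,0):A a2@(2,0):B a3@(2,5):B a4@(1,1):B

(2, 0)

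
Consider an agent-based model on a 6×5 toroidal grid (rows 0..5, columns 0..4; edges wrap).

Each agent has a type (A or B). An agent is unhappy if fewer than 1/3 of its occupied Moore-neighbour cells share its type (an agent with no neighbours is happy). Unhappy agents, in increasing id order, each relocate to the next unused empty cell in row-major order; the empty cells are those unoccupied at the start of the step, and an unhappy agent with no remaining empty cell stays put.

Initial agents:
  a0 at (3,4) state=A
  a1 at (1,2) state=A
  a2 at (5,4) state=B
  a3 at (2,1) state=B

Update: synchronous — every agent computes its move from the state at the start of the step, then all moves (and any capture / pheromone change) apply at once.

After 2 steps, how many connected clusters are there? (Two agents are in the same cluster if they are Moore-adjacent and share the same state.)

t=1: a0@(3,4):A a1@(0,0):A a2@(5,4):B a3@(0,1):B
t=2: a0@(3,4):A a1@(0,2):A a2@(0,3):B a3@(0,4):B

3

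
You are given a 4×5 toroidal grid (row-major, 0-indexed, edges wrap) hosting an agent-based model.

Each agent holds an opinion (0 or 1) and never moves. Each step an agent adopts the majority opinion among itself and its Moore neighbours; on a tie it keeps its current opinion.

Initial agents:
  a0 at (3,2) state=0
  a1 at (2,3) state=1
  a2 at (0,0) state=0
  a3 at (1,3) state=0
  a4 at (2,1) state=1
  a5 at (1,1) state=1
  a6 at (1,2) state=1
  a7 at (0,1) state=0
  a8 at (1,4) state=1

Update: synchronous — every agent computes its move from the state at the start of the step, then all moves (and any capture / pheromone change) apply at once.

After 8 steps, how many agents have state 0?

3

t=1: a0@(3,2):0 a1@(2,3):1 a2@(0,0):0 a3@(1,3):1 a4@(2,1):1 a5@(1,1):1 a6@(1,2):1 a7@(0,1):0 a8@(1,4):1
t=2: (unchanged — steady state)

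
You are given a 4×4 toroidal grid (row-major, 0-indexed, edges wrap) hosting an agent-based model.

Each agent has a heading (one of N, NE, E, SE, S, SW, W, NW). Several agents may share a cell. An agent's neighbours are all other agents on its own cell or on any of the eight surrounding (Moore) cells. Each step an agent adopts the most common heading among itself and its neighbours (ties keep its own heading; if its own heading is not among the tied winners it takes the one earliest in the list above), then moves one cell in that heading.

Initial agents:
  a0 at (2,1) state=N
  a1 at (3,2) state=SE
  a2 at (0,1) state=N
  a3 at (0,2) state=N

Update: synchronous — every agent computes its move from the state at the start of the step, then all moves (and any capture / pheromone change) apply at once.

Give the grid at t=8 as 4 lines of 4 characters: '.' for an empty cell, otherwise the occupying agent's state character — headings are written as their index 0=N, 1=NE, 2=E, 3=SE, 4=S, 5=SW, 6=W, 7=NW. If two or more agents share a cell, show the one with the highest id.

.00.
....
.0..
..0.

t=1: a0@(1,1):N a1@(2,2):N a2@(3,1):N a3@(3,2):N
t=2: a0@(0,1):N a1@(1,2):N a2@(2,1):N a3@(2,2):N
t=3: a0@(3,1):N a1@(0,2):N a2@(1,1):N a3@(1,2):N
t=4: a0@(2,1):N a1@(3,2):N a2@(0,1):N a3@(0,2):N
t=5: a0@(1,1):N a1@(2,2):N a2@(3,1):N a3@(3,2):N
t=6: a0@(0,1):N a1@(1,2):N a2@(2,1):N a3@(2,2):N
t=7: a0@(3,1):N a1@(0,2):N a2@(1,1):N a3@(1,2):N
t=8: a0@(2,1):N a1@(3,2):N a2@(0,1):N a3@(0,2):N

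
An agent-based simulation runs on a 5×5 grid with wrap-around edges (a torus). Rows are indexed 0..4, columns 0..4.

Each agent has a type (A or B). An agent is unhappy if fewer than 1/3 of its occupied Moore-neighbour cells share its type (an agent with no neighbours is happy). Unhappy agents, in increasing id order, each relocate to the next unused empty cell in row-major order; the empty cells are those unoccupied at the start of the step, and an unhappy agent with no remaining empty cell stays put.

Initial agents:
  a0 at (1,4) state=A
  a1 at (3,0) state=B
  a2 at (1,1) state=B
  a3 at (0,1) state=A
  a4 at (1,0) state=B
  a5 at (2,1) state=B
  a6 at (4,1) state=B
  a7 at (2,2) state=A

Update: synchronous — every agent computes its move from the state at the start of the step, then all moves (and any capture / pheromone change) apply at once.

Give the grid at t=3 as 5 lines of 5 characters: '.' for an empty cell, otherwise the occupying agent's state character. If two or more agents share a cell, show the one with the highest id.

t=1: a0@(0,0):A a1@(3,0):B a2@(1,1):B a3@(0,2):A a4@(1,0):B a5@(2,1):B a6@(4,1):B a7@(0,3):A
t=2: a0@(0,1):A a1@(3,0):B a2@(1,1):B a3@(0,2):A a4@(1,0):B a5@(2,1):B a6@(4,1):B a7@(0,3):A
t=3: a0@(0,0):A a1@(3,0):B a2@(1,1):B a3@(0,2):A a4@(1,0):B a5@(2,1):B a6@(4,1):B a7@(0,3):A

A.AA.
BB...
.B...
B....
.B...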